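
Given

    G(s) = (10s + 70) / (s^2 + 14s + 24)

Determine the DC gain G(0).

G(0) = 35/12 ≈ 2.917

Set s = 0: G(0) = (70) / (24) = 35/12.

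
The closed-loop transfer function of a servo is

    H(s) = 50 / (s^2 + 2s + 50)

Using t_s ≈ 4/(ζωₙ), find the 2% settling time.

Comparing s^2 + 2s + 50 to s^2 + 2ζωₙs + ωₙ²: ωₙ = √50 ≈ 7.071 rad/s and ζ = 2/(2·√50) ≈ 0.1414.
ζωₙ = 2/2 = 1, so t_s ≈ 4/(ζωₙ) = 4/1 = 4 s.

t_s ≈ 4 s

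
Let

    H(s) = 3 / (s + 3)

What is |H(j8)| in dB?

Substitute s = j8: numerator = 3, denominator = 3 + j8.
|H(j8)| = |3| / |3 + j8| = 3 / 8.5440 ≈ 0.3511.
In decibels: 20·log₁₀(0.3511) ≈ -9.09 dB.

|H(j8)|_dB ≈ -9.09 dB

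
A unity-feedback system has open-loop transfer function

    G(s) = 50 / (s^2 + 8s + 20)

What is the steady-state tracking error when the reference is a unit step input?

e_ss = 0.2857

G(s) has no poles at the origin.
This is a Type 0 system. Kp = lim_{s→0} G(s) = 50/20 = 5/2.
e_ss = 1/(1 + Kp) = 1/(1 + 5/2) = 2/7 ≈ 0.2857.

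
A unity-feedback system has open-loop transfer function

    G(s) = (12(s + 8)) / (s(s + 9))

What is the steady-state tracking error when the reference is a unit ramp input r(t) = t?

e_ss = 0.09375

G(s) has one pole at the origin.
This is a Type 1 system. Kv = lim_{s→0} s·G(s) = 96/9 = 32/3.
e_ss = 1/Kv = 1/(32/3) = 3/32 ≈ 0.09375.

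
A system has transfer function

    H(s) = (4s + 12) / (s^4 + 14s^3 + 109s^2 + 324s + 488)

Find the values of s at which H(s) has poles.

s = -5 ± 6j, -2 ± 2j

The poles are the roots of the denominator s^4 + 14s^3 + 109s^2 + 324s + 488 = 0.
No real roots exist; factor into two real quadratics: (s^2 + 10s + 61)(s^2 + 4s + 8) = 0.
Each quadratic gives a conjugate pair via the quadratic formula.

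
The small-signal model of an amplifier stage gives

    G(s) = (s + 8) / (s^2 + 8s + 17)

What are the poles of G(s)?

s = -4 ± j

The poles are the roots of the denominator s^2 + 8s + 17 = 0.
Using the quadratic formula: s = (-8 ± √(-4))/2 = -4 ± 1j.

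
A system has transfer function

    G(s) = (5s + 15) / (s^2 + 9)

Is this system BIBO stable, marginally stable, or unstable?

marginally stable

The poles can be read from the denominator factors: s = 3j, -3j.
Since the simple pole(s) at s = 3j, -3j lie on the jω-axis with none in the right half-plane, the system is marginally stable.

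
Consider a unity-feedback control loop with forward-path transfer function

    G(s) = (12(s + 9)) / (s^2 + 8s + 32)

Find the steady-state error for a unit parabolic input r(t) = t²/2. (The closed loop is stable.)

e_ss = ∞

G(s) has no poles at the origin.
This is a Type 0 system; Ka = lim_{s→0} s^2·G(s) = 0, so the steady-state error for a parabola input is infinite.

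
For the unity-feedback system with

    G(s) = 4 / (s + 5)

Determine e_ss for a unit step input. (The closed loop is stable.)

e_ss = 0.5556

G(s) has no poles at the origin.
This is a Type 0 system. Kp = lim_{s→0} G(s) = 4/5.
e_ss = 1/(1 + Kp) = 1/(1 + 4/5) = 5/9 ≈ 0.5556.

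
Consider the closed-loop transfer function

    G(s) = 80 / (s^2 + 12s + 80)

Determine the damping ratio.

Compare the denominator to the standard form s^2 + 2ζωₙs + ωₙ².
ωₙ² = 80, so ωₙ = √80 ≈ 8.944 rad/s.
2ζωₙ = 12, so ζ = 12/(2·√80) ≈ 0.6708.

ζ ≈ 0.6708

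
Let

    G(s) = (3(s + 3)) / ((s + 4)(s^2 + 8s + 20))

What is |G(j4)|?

|G(j4)| ≈ 0.08222

Substitute s = j4: numerator = 9 + j12, denominator = -112 + j144.
|G(j4)| = |9 + j12| / |-112 + j144| = 15 / 182.43 ≈ 0.08222.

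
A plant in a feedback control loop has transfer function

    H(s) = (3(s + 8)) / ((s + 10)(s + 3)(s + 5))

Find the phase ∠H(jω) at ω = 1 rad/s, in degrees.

∠H(j1) ≈ -28.33°

At s = j1: numerator = 24 + j3, denominator = 132 + j94.
∠H = ∠num − ∠den = 7.1250° − (35.455°) = -28.33°.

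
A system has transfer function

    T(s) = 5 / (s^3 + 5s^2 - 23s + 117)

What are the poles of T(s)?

The poles are the roots of the denominator s^3 + 5s^2 - 23s + 117 = 0.
Trying s = -9: the polynomial evaluates to 0, so (s + 9) is a factor.
Dividing out leaves s^2 - 4s + 13 = 0.
The quadratic formula then gives s = 2 ± 3j.

s = 2 + 3j, 2 - 3j, -9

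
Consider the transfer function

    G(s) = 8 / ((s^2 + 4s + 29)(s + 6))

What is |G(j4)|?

Substitute s = j4: numerator = 8, denominator = 14 + j148.
|G(j4)| = |8| / |14 + j148| = 8 / 148.66 ≈ 0.05381.

|G(j4)| ≈ 0.05381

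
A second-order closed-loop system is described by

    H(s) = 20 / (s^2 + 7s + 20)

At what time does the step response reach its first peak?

t_p ≈ 1.128 s

Comparing s^2 + 7s + 20 to s^2 + 2ζωₙs + ωₙ²: ωₙ = √20 ≈ 4.472 rad/s and ζ = 7/(2·√20) ≈ 0.7826.
ζωₙ = 7/2 = 3.5, so ω_d = ωₙ√(1−ζ²) = √(ωₙ² − (ζωₙ)²) = √(20 − 3.5²) = √7.75 ≈ 2.784 rad/s.
t_p = π/ω_d = π/2.784 ≈ 1.128 s.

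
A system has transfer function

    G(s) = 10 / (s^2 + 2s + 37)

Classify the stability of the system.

The denominator s^2 + 2s + 37 factors as (s^2 + 2s + 37), giving poles at s = -1 ± 6j.
Since all poles lie strictly in the left half-plane, the system is stable.

stable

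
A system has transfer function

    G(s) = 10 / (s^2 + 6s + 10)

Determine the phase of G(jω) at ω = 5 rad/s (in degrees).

At s = j5: numerator = 10, denominator = -15 + j30.
∠G = ∠num − ∠den = 0° − (116.57°) = -116.6°.

∠G(j5) ≈ -116.6°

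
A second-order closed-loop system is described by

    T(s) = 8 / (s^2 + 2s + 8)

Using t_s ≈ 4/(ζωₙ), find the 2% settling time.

t_s ≈ 4 s

Comparing s^2 + 2s + 8 to s^2 + 2ζωₙs + ωₙ²: ωₙ = √8 ≈ 2.828 rad/s and ζ = 2/(2·√8) ≈ 0.3536.
ζωₙ = 2/2 = 1, so t_s ≈ 4/(ζωₙ) = 4/1 = 4 s.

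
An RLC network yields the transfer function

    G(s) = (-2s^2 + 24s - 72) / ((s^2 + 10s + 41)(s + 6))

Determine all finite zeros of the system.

Set the numerator to zero: -2s^2 + 24s - 72 = 0, i.e. -2·(s^2 - 12s + 36) = 0.
Factoring: (s - 6)^2 = 0.

s = 6, 6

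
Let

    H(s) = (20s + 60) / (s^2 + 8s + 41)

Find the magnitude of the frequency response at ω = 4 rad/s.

Substitute s = j4: numerator = 60 + j80, denominator = 25 + j32.
|H(j4)| = |60 + j80| / |25 + j32| = 100 / 40.608 ≈ 2.463.

|H(j4)| ≈ 2.463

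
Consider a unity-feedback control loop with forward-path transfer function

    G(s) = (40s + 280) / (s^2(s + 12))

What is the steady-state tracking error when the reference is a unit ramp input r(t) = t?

e_ss = 0

G(s) has 2 poles at the origin.
This is a Type 2 system; for a ramp input the steady-state error is zero.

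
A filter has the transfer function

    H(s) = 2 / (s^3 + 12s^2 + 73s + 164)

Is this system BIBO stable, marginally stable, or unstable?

The denominator s^3 + 12s^2 + 73s + 164 factors as (s + 4)(s^2 + 8s + 41), giving poles at s = -4, -4 ± 5j.
Since all poles lie strictly in the left half-plane, the system is stable.

stable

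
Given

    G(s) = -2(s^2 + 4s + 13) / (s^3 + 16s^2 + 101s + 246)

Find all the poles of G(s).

s = -6, -5 ± 4j

The poles are the roots of the denominator s^3 + 16s^2 + 101s + 246 = 0.
Trying s = -6: the polynomial evaluates to 0, so (s + 6) is a factor.
Dividing out leaves s^2 + 10s + 41 = 0.
The quadratic formula then gives s = -5 ± 4j.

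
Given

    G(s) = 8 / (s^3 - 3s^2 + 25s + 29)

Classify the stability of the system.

The denominator s^3 - 3s^2 + 25s + 29 factors as (s^2 - 4s + 29)(s + 1), giving poles at s = 2 + 5j, 2 - 5j, -1.
Since the pole(s) at s = 2 ± 5j lie in the right half-plane, the system is unstable.

unstable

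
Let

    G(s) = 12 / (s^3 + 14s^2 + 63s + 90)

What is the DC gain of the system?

G(0) = 2/15 ≈ 0.1333

Set s = 0: G(0) = (12) / (90) = 2/15.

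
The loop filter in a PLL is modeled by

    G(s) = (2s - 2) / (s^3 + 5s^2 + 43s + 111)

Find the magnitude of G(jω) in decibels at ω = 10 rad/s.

Substitute s = j10: numerator = -2 + j20, denominator = -389 - j570.
|G(j10)| = |-2 + j20| / |-389 - j570| = 20.100 / 690.09 ≈ 0.02913.
In decibels: 20·log₁₀(0.02913) ≈ -30.7 dB.

|G(j10)|_dB ≈ -30.7 dB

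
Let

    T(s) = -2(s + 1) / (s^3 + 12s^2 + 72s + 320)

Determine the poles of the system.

The poles are the roots of the denominator s^3 + 12s^2 + 72s + 320 = 0.
Trying s = -8: the polynomial evaluates to 0, so (s + 8) is a factor.
Dividing out leaves s^2 + 4s + 40 = 0.
The quadratic formula then gives s = -2 ± 6j.

s = -8, -2 + 6j, -2 - 6j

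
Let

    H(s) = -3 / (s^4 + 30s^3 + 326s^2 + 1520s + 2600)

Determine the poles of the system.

s = -5 ± j, -10, -10

The poles are the roots of the denominator s^4 + 30s^3 + 326s^2 + 1520s + 2600 = 0.
Trying s = -10: the polynomial evaluates to 0, so (s + 10) is a factor.
Dividing out leaves s^3 + 20s^2 + 126s + 260 = 0.
This factors further as (s^2 + 10s + 26)(s + 10) = 0.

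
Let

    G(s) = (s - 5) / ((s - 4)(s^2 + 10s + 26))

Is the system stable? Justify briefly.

The poles can be read from the denominator factors: s = 4, -5 + j, -5 - j.
Since the pole(s) at s = 4 lie in the right half-plane, the system is unstable.

unstable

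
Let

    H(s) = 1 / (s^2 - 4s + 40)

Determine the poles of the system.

s = 2 + 6j, 2 - 6j

The poles are the roots of the denominator s^2 - 4s + 40 = 0.
Using the quadratic formula: s = (4 ± √(-144))/2 = 2 ± 6j.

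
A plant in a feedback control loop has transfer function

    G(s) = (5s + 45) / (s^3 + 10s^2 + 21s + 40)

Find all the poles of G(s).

The poles are the roots of the denominator s^3 + 10s^2 + 21s + 40 = 0.
Trying s = -8: the polynomial evaluates to 0, so (s + 8) is a factor.
Dividing out leaves s^2 + 2s + 5 = 0.
The quadratic formula then gives s = -1 ± 2j.

s = -1 + 2j, -1 - 2j, -8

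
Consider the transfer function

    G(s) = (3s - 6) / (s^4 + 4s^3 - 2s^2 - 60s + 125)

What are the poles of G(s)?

s = 2 ± j, -4 ± 3j

The poles are the roots of the denominator s^4 + 4s^3 - 2s^2 - 60s + 125 = 0.
No real roots exist; factor into two real quadratics: (s^2 - 4s + 5)(s^2 + 8s + 25) = 0.
Each quadratic gives a conjugate pair via the quadratic formula.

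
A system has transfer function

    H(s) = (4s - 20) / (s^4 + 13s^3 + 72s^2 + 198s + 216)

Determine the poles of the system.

s = -3 ± 3j, -3, -4

The poles are the roots of the denominator s^4 + 13s^3 + 72s^2 + 198s + 216 = 0.
Trying s = -3: the polynomial evaluates to 0, so (s + 3) is a factor.
Dividing out leaves s^3 + 10s^2 + 42s + 72 = 0.
This factors further as (s^2 + 6s + 18)(s + 4) = 0.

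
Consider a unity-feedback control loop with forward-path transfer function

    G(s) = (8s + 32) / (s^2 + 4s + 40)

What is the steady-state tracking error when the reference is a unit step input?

G(s) has no poles at the origin.
This is a Type 0 system. Kp = lim_{s→0} G(s) = 32/40 = 4/5.
e_ss = 1/(1 + Kp) = 1/(1 + 4/5) = 5/9 ≈ 0.5556.

e_ss = 0.5556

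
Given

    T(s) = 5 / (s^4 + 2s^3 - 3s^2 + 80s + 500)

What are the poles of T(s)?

The poles are the roots of the denominator s^4 + 2s^3 - 3s^2 + 80s + 500 = 0.
No real roots exist; factor into two real quadratics: (s^2 - 6s + 25)(s^2 + 8s + 20) = 0.
Each quadratic gives a conjugate pair via the quadratic formula.

s = 3 + 4j, 3 - 4j, -4 + 2j, -4 - 2j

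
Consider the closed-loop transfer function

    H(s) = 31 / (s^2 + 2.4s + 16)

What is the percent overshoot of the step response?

Comparing s^2 + 2.4s + 16 to s^2 + 2ζωₙs + ωₙ²: ωₙ = 4 rad/s and ζ = 2.4/(2·4) = 0.3.
%OS = 100·exp(−πζ/√(1−ζ²)) = 100·exp(−π·0.3/√(1−0.3²)) ≈ 37.2%.

%OS ≈ 37.2%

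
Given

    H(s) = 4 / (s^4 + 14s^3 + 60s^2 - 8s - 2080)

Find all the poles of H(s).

The poles are the roots of the denominator s^4 + 14s^3 + 60s^2 - 8s - 2080 = 0.
Trying s = -10: the polynomial evaluates to 0, so (s + 10) is a factor.
Dividing out leaves s^3 + 4s^2 + 20s - 208 = 0.
This factors further as (s^2 + 8s + 52)(s - 4) = 0.

s = -10, -4 + 6j, -4 - 6j, 4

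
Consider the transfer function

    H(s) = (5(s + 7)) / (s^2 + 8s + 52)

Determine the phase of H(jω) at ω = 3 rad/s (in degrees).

At s = j3: numerator = 35 + j15, denominator = 43 + j24.
∠H = ∠num − ∠den = 23.199° − (29.168°) = -5.969°.

∠H(j3) ≈ -5.969°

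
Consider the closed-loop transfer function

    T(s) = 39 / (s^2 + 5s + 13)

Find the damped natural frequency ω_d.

ω_d ≈ 2.598 rad/s

Comparing s^2 + 5s + 13 to s^2 + 2ζωₙs + ωₙ²: ωₙ = √13 ≈ 3.606 rad/s and ζ = 5/(2·√13) ≈ 0.6934.
ζωₙ = 5/2 = 2.5, so ω_d = ωₙ√(1−ζ²) = √(ωₙ² − (ζωₙ)²) = √(13 − 2.5²) = √6.75 ≈ 2.598 rad/s.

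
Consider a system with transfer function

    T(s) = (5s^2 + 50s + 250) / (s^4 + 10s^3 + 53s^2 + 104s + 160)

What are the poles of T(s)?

s = -1 ± 2j, -4 ± 4j

The poles are the roots of the denominator s^4 + 10s^3 + 53s^2 + 104s + 160 = 0.
No real roots exist; factor into two real quadratics: (s^2 + 2s + 5)(s^2 + 8s + 32) = 0.
Each quadratic gives a conjugate pair via the quadratic formula.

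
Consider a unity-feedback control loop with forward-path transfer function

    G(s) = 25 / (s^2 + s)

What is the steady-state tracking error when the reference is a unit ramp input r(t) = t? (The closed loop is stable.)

e_ss = 0.04000

G(s) has one pole at the origin.
This is a Type 1 system. Kv = lim_{s→0} s·G(s) = 25/1.
e_ss = 1/Kv = 1/(25) = 1/25 ≈ 0.04000.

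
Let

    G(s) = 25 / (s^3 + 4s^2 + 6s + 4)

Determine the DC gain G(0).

Set s = 0: G(0) = (25) / (4) = 25/4.

G(0) = 25/4 ≈ 6.250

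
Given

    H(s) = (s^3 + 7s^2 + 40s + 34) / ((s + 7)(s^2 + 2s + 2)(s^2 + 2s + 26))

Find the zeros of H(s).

Set the numerator to zero: s^3 + 7s^2 + 40s + 34 = 0.
Factoring: (s + 1)(s^2 + 6s + 34) = 0.

s = -1, -3 + 5j, -3 - 5j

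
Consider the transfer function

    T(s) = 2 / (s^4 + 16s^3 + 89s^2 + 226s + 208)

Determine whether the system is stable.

stable

The denominator s^4 + 16s^3 + 89s^2 + 226s + 208 factors as (s + 2)(s^2 + 6s + 13)(s + 8), giving poles at s = -2, -3 + 2j, -3 - 2j, -8.
Since all poles lie strictly in the left half-plane, the system is stable.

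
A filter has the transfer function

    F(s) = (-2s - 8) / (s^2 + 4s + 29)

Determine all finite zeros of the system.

Set the numerator to zero: -2s - 8 = 0, i.e. -2·(s + 4) = 0.
So s = -4.

s = -4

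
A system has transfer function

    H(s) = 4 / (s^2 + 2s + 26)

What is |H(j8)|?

Substitute s = j8: numerator = 4, denominator = -38 + j16.
|H(j8)| = |4| / |-38 + j16| = 4 / 41.231 ≈ 0.09701.

|H(j8)| ≈ 0.09701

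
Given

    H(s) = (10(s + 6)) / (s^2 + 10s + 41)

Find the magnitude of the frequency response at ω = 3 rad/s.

|H(j3)| ≈ 1.529

Substitute s = j3: numerator = 60 + j30, denominator = 32 + j30.
|H(j3)| = |60 + j30| / |32 + j30| = 67.082 / 43.863 ≈ 1.529.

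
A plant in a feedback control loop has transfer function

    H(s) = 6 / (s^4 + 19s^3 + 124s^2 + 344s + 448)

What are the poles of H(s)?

s = -8, -2 ± 2j, -7

The poles are the roots of the denominator s^4 + 19s^3 + 124s^2 + 344s + 448 = 0.
Trying s = -8: the polynomial evaluates to 0, so (s + 8) is a factor.
Dividing out leaves s^3 + 11s^2 + 36s + 56 = 0.
This factors further as (s^2 + 4s + 8)(s + 7) = 0.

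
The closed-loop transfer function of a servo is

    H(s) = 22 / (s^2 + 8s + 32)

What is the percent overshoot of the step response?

Comparing s^2 + 8s + 32 to s^2 + 2ζωₙs + ωₙ²: ωₙ = √32 ≈ 5.657 rad/s and ζ = 8/(2·√32) ≈ 0.7071.
%OS = 100·exp(−πζ/√(1−ζ²)) = 100·exp(−π·0.7071/√(1−0.7071²)) ≈ 4.32%.

%OS ≈ 4.32%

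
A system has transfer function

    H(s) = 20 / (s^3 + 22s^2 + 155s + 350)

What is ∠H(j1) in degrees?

∠H(j1) ≈ -25.15°

At s = j1: numerator = 20, denominator = 328 + j154.
∠H = ∠num − ∠den = 0° − (25.151°) = -25.15°.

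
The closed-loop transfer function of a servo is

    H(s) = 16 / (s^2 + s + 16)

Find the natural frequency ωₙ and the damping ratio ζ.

Compare the denominator to the standard form s^2 + 2ζωₙs + ωₙ².
ωₙ² = 16, so ωₙ = 4 rad/s.
2ζωₙ = 1, so ζ = 1/(2·4) = 0.125.

ωₙ = 4 rad/s, ζ = 0.125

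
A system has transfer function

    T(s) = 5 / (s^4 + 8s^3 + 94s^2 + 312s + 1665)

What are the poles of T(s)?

The poles are the roots of the denominator s^4 + 8s^3 + 94s^2 + 312s + 1665 = 0.
No real roots exist; factor into two real quadratics: (s^2 + 2s + 37)(s^2 + 6s + 45) = 0.
Each quadratic gives a conjugate pair via the quadratic formula.

s = -1 + 6j, -1 - 6j, -3 + 6j, -3 - 6j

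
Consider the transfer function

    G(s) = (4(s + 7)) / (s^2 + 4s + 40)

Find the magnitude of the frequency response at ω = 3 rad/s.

Substitute s = j3: numerator = 28 + j12, denominator = 31 + j12.
|G(j3)| = |28 + j12| / |31 + j12| = 30.463 / 33.242 ≈ 0.9164.

|G(j3)| ≈ 0.9164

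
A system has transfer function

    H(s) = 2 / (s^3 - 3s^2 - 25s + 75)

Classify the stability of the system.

The denominator s^3 - 3s^2 - 25s + 75 factors as (s - 3)(s - 5)(s + 5), giving poles at s = 3, 5, -5.
Since the pole(s) at s = 3, 5 lie in the right half-plane, the system is unstable.

unstable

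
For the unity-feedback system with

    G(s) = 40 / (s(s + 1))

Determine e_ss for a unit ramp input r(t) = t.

G(s) has one pole at the origin.
This is a Type 1 system. Kv = lim_{s→0} s·G(s) = 40/1.
e_ss = 1/Kv = 1/(40) = 1/40 ≈ 0.02500.

e_ss = 0.02500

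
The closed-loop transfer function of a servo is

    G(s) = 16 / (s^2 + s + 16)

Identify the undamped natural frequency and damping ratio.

Compare the denominator to the standard form s^2 + 2ζωₙs + ωₙ².
ωₙ² = 16, so ωₙ = 4 rad/s.
2ζωₙ = 1, so ζ = 1/(2·4) = 0.125.

ωₙ = 4 rad/s, ζ = 0.125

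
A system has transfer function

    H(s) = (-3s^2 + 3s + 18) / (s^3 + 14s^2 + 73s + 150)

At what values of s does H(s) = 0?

s = 3, -2

Set the numerator to zero: -3s^2 + 3s + 18 = 0, i.e. -3·(s^2 - s - 6) = 0.
Factoring: (s - 3)(s + 2) = 0.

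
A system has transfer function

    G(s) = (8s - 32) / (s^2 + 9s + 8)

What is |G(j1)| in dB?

|G(j1)|_dB ≈ 9.23 dB

Substitute s = j1: numerator = -32 + j8, denominator = 7 + j9.
|G(j1)| = |-32 + j8| / |7 + j9| = 32.985 / 11.402 ≈ 2.893.
In decibels: 20·log₁₀(2.893) ≈ 9.23 dB.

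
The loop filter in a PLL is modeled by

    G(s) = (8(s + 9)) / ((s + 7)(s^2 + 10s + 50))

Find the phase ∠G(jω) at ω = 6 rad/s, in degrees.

∠G(j6) ≈ -83.78°

At s = j6: numerator = 72 + j48, denominator = -262 + j504.
∠G = ∠num − ∠den = 33.690° − (117.47°) = -83.78°.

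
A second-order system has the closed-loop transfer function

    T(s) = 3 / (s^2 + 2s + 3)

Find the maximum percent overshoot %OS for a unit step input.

Comparing s^2 + 2s + 3 to s^2 + 2ζωₙs + ωₙ²: ωₙ = √3 ≈ 1.732 rad/s and ζ = 2/(2·√3) ≈ 0.5774.
%OS = 100·exp(−πζ/√(1−ζ²)) = 100·exp(−π·0.5774/√(1−0.5774²)) ≈ 10.8%.

%OS ≈ 10.8%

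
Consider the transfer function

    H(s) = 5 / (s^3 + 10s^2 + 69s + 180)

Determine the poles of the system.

s = -3 + 6j, -3 - 6j, -4

The poles are the roots of the denominator s^3 + 10s^2 + 69s + 180 = 0.
Trying s = -4: the polynomial evaluates to 0, so (s + 4) is a factor.
Dividing out leaves s^2 + 6s + 45 = 0.
The quadratic formula then gives s = -3 ± 6j.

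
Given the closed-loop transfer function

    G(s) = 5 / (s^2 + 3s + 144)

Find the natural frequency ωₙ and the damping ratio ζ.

ωₙ = 12 rad/s, ζ = 0.125

Compare the denominator to the standard form s^2 + 2ζωₙs + ωₙ².
ωₙ² = 144, so ωₙ = 12 rad/s.
2ζωₙ = 3, so ζ = 3/(2·12) = 0.125.
With ζ = 0.125 the response is underdamped.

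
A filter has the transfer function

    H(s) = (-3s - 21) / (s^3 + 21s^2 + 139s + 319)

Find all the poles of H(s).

s = -5 ± 2j, -11

The poles are the roots of the denominator s^3 + 21s^2 + 139s + 319 = 0.
Trying s = -11: the polynomial evaluates to 0, so (s + 11) is a factor.
Dividing out leaves s^2 + 10s + 29 = 0.
The quadratic formula then gives s = -5 ± 2j.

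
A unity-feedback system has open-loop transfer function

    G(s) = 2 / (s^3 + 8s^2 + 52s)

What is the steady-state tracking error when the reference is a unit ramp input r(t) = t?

e_ss = 26

G(s) has one pole at the origin.
This is a Type 1 system. Kv = lim_{s→0} s·G(s) = 2/52 = 1/26.
e_ss = 1/Kv = 1/(1/26) = 26.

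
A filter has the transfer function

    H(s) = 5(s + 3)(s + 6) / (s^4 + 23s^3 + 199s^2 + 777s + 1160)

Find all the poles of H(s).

The poles are the roots of the denominator s^4 + 23s^3 + 199s^2 + 777s + 1160 = 0.
Trying s = -5: the polynomial evaluates to 0, so (s + 5) is a factor.
Dividing out leaves s^3 + 18s^2 + 109s + 232 = 0.
This factors further as (s^2 + 10s + 29)(s + 8) = 0.

s = -5 ± 2j, -5, -8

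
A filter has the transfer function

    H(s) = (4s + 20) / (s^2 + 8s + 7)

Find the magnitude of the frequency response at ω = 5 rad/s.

|H(j5)| ≈ 0.6448

Substitute s = j5: numerator = 20 + j20, denominator = -18 + j40.
|H(j5)| = |20 + j20| / |-18 + j40| = 28.284 / 43.863 ≈ 0.6448.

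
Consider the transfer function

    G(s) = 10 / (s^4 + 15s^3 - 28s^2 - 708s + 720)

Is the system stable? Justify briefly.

The denominator s^4 + 15s^3 - 28s^2 - 708s + 720 factors as (s + 10)(s - 6)(s - 1)(s + 12), giving poles at s = -10, 6, 1, -12.
Since the pole(s) at s = 6, 1 lie in the right half-plane, the system is unstable.

unstable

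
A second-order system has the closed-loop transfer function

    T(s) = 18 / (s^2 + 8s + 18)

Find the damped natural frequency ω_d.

Comparing s^2 + 8s + 18 to s^2 + 2ζωₙs + ωₙ²: ωₙ = √18 ≈ 4.243 rad/s and ζ = 8/(2·√18) ≈ 0.9428.
ζωₙ = 8/2 = 4, so ω_d = ωₙ√(1−ζ²) = √(ωₙ² − (ζωₙ)²) = √(18 − 4²) = √2 ≈ 1.414 rad/s.

ω_d ≈ 1.414 rad/s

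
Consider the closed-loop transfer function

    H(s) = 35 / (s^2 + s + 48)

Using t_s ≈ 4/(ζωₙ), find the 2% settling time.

t_s ≈ 8 s

Comparing s^2 + s + 48 to s^2 + 2ζωₙs + ωₙ²: ωₙ = √48 ≈ 6.928 rad/s and ζ = 1/(2·√48) ≈ 0.07217.
ζωₙ = 1/2 = 0.5, so t_s ≈ 4/(ζωₙ) = 4/0.5 = 8 s.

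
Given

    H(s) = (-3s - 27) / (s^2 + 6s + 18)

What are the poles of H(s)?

The poles are the roots of the denominator s^2 + 6s + 18 = 0.
Using the quadratic formula: s = (-6 ± √(-36))/2 = -3 ± 3j.

s = -3 ± 3j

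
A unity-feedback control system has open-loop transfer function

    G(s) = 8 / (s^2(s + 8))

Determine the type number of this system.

The denominator has 2 factors of s at the origin (free integrators), so this is a Type 2 system.

Type 2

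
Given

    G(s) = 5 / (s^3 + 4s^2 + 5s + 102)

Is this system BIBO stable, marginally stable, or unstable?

The denominator s^3 + 4s^2 + 5s + 102 factors as (s + 6)(s^2 - 2s + 17), giving poles at s = -6, 1 ± 4j.
Since the pole(s) at s = 1 ± 4j lie in the right half-plane, the system is unstable.

unstable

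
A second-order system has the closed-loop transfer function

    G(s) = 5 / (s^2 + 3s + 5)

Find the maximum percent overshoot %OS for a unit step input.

Comparing s^2 + 3s + 5 to s^2 + 2ζωₙs + ωₙ²: ωₙ = √5 ≈ 2.236 rad/s and ζ = 3/(2·√5) ≈ 0.6708.
%OS = 100·exp(−πζ/√(1−ζ²)) = 100·exp(−π·0.6708/√(1−0.6708²)) ≈ 5.83%.

%OS ≈ 5.83%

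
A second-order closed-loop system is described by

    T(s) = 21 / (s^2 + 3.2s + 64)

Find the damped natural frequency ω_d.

Comparing s^2 + 3.2s + 64 to s^2 + 2ζωₙs + ωₙ²: ωₙ = 8 rad/s and ζ = 3.2/(2·8) = 0.2.
ζωₙ = 3.2/2 = 1.6, so ω_d = ωₙ√(1−ζ²) = √(ωₙ² − (ζωₙ)²) = √(64 − 1.6²) = √61.44 ≈ 7.838 rad/s.

ω_d ≈ 7.838 rad/s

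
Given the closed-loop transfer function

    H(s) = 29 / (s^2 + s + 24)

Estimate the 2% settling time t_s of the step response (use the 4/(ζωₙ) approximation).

Comparing s^2 + s + 24 to s^2 + 2ζωₙs + ωₙ²: ωₙ = √24 ≈ 4.899 rad/s and ζ = 1/(2·√24) ≈ 0.1021.
ζωₙ = 1/2 = 0.5, so t_s ≈ 4/(ζωₙ) = 4/0.5 = 8 s.

t_s ≈ 8 s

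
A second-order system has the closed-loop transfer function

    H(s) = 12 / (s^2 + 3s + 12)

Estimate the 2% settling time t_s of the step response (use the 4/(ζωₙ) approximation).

Comparing s^2 + 3s + 12 to s^2 + 2ζωₙs + ωₙ²: ωₙ = √12 ≈ 3.464 rad/s and ζ = 3/(2·√12) ≈ 0.4330.
ζωₙ = 3/2 = 1.5, so t_s ≈ 4/(ζωₙ) = 4/1.5 ≈ 2.667 s.

t_s ≈ 2.667 s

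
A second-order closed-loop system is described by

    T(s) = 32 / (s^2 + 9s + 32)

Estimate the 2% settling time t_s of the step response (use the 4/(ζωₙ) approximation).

t_s ≈ 0.8889 s

Comparing s^2 + 9s + 32 to s^2 + 2ζωₙs + ωₙ²: ωₙ = √32 ≈ 5.657 rad/s and ζ = 9/(2·√32) ≈ 0.7955.
ζωₙ = 9/2 = 4.5, so t_s ≈ 4/(ζωₙ) = 4/4.5 ≈ 0.8889 s.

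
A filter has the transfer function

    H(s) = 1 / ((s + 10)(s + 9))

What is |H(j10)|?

|H(j10)| ≈ 0.005256

Substitute s = j10: numerator = 1, denominator = -10 + j190.
|H(j10)| = |1| / |-10 + j190| = 1 / 190.26 ≈ 0.005256.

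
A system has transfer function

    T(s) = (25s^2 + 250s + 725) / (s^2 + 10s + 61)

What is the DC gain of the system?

T(0) = 725/61 ≈ 11.89

Set s = 0: T(0) = (725) / (61) = 725/61.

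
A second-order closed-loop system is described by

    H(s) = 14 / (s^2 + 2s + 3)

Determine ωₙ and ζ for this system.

ωₙ ≈ 1.732 rad/s, ζ ≈ 0.5774

Compare the denominator to the standard form s^2 + 2ζωₙs + ωₙ².
ωₙ² = 3, so ωₙ = √3 ≈ 1.732 rad/s.
2ζωₙ = 2, so ζ = 2/(2·√3) ≈ 0.5774.
With ζ = 0.5774 the response is underdamped.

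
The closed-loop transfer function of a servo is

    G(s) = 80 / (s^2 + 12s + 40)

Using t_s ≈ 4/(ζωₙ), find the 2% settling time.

Comparing s^2 + 12s + 40 to s^2 + 2ζωₙs + ωₙ²: ωₙ = √40 ≈ 6.325 rad/s and ζ = 12/(2·√40) ≈ 0.9487.
ζωₙ = 12/2 = 6, so t_s ≈ 4/(ζωₙ) = 4/6 ≈ 0.6667 s.

t_s ≈ 0.6667 s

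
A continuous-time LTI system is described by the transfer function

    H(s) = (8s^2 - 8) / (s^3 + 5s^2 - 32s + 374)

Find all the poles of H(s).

The poles are the roots of the denominator s^3 + 5s^2 - 32s + 374 = 0.
Trying s = -11: the polynomial evaluates to 0, so (s + 11) is a factor.
Dividing out leaves s^2 - 6s + 34 = 0.
The quadratic formula then gives s = 3 ± 5j.

s = 3 + 5j, 3 - 5j, -11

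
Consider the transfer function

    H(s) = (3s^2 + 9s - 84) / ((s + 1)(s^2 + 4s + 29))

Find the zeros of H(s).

Set the numerator to zero: 3s^2 + 9s - 84 = 0, i.e. 3·(s^2 + 3s - 28) = 0.
Factoring: (s + 7)(s - 4) = 0.

s = -7, 4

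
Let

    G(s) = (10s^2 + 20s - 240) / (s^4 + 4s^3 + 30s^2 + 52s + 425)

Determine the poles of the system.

s = -3 ± 4j, 1 ± 4j

The poles are the roots of the denominator s^4 + 4s^3 + 30s^2 + 52s + 425 = 0.
No real roots exist; factor into two real quadratics: (s^2 + 6s + 25)(s^2 - 2s + 17) = 0.
Each quadratic gives a conjugate pair via the quadratic formula.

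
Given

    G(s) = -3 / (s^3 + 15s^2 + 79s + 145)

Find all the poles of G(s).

s = -5 + 2j, -5 - 2j, -5

The poles are the roots of the denominator s^3 + 15s^2 + 79s + 145 = 0.
Trying s = -5: the polynomial evaluates to 0, so (s + 5) is a factor.
Dividing out leaves s^2 + 10s + 29 = 0.
The quadratic formula then gives s = -5 ± 2j.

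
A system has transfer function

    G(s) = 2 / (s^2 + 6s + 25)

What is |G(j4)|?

|G(j4)| ≈ 0.07803

Substitute s = j4: numerator = 2, denominator = 9 + j24.
|G(j4)| = |2| / |9 + j24| = 2 / 25.632 ≈ 0.07803.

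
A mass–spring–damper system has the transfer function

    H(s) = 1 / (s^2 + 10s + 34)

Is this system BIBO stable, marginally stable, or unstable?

The poles can be read from the denominator factors: s = -5 + 3j, -5 - 3j.
Since all poles lie strictly in the left half-plane, the system is stable.

stable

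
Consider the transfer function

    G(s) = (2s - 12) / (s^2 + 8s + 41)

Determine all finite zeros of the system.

Set the numerator to zero: 2s - 12 = 0, i.e. 2·(s - 6) = 0.
So s = 6.

s = 6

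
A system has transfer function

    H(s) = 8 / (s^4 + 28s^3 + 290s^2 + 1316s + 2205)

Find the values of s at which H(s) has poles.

The poles are the roots of the denominator s^4 + 28s^3 + 290s^2 + 1316s + 2205 = 0.
Trying s = -5: the polynomial evaluates to 0, so (s + 5) is a factor.
Dividing out leaves s^3 + 23s^2 + 175s + 441 = 0.
This factors further as (s + 7)^2(s + 9) = 0.

s = -5, -7, -7, -9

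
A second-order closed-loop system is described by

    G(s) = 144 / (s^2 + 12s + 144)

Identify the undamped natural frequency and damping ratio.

ωₙ = 12 rad/s, ζ = 0.5

Compare the denominator to the standard form s^2 + 2ζωₙs + ωₙ².
ωₙ² = 144, so ωₙ = 12 rad/s.
2ζωₙ = 12, so ζ = 12/(2·12) = 0.5.
With ζ = 0.5 the response is underdamped.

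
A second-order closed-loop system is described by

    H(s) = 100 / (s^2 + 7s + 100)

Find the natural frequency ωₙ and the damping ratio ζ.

ωₙ = 10 rad/s, ζ = 0.35

Compare the denominator to the standard form s^2 + 2ζωₙs + ωₙ².
ωₙ² = 100, so ωₙ = 10 rad/s.
2ζωₙ = 7, so ζ = 7/(2·10) = 0.35.
With ζ = 0.35 the response is underdamped.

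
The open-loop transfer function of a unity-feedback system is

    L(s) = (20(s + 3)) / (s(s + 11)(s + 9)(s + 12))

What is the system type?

The denominator has 1 factor of s at the origin (free integrator), so this is a Type 1 system.

Type 1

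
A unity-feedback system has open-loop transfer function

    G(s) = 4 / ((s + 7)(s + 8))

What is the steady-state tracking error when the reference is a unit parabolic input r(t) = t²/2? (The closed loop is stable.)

e_ss = ∞

G(s) has no poles at the origin.
This is a Type 0 system; Ka = lim_{s→0} s^2·G(s) = 0, so the steady-state error for a parabola input is infinite.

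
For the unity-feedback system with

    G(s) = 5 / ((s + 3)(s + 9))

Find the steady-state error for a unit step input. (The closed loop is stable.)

G(s) has no poles at the origin.
This is a Type 0 system. Kp = lim_{s→0} G(s) = 5/27.
e_ss = 1/(1 + Kp) = 1/(1 + 5/27) = 27/32 ≈ 0.8438.

e_ss = 0.8438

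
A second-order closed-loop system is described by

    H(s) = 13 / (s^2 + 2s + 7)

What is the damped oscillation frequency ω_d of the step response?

ω_d ≈ 2.449 rad/s

Comparing s^2 + 2s + 7 to s^2 + 2ζωₙs + ωₙ²: ωₙ = √7 ≈ 2.646 rad/s and ζ = 2/(2·√7) ≈ 0.3780.
ζωₙ = 2/2 = 1, so ω_d = ωₙ√(1−ζ²) = √(ωₙ² − (ζωₙ)²) = √(7 − 1²) = √6 ≈ 2.449 rad/s.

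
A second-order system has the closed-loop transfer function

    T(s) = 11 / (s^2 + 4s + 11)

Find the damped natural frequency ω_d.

ω_d ≈ 2.646 rad/s

Comparing s^2 + 4s + 11 to s^2 + 2ζωₙs + ωₙ²: ωₙ = √11 ≈ 3.317 rad/s and ζ = 4/(2·√11) ≈ 0.6030.
ζωₙ = 4/2 = 2, so ω_d = ωₙ√(1−ζ²) = √(ωₙ² − (ζωₙ)²) = √(11 − 2²) = √7 ≈ 2.646 rad/s.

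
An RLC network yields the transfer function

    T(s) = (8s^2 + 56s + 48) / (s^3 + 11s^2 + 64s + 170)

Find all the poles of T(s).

s = -3 + 5j, -3 - 5j, -5

The poles are the roots of the denominator s^3 + 11s^2 + 64s + 170 = 0.
Trying s = -5: the polynomial evaluates to 0, so (s + 5) is a factor.
Dividing out leaves s^2 + 6s + 34 = 0.
The quadratic formula then gives s = -3 ± 5j.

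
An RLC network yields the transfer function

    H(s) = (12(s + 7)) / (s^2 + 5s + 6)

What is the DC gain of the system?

Set s = 0: H(0) = (84) / (6) = 14.

H(0) = 14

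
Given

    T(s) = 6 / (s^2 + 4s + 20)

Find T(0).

T(0) = 3/10 ≈ 0.3000

Set s = 0: T(0) = (6) / (20) = 3/10.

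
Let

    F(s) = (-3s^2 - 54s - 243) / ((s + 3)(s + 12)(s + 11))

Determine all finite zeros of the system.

s = -9, -9

Set the numerator to zero: -3s^2 - 54s - 243 = 0, i.e. -3·(s^2 + 18s + 81) = 0.
Factoring: (s + 9)^2 = 0.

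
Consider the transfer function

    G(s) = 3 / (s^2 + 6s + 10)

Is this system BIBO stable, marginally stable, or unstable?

stable

The denominator s^2 + 6s + 10 factors as (s^2 + 6s + 10), giving poles at s = -3 + j, -3 - j.
Since all poles lie strictly in the left half-plane, the system is stable.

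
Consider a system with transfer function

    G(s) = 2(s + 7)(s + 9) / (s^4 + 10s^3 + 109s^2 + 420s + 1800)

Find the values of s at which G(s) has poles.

s = -3 + 6j, -3 - 6j, -2 + 6j, -2 - 6j

The poles are the roots of the denominator s^4 + 10s^3 + 109s^2 + 420s + 1800 = 0.
No real roots exist; factor into two real quadratics: (s^2 + 6s + 45)(s^2 + 4s + 40) = 0.
Each quadratic gives a conjugate pair via the quadratic formula.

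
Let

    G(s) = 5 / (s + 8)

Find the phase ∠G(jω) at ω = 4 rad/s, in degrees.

∠G(j4) ≈ -26.57°

At s = j4: numerator = 5, denominator = 8 + j4.
∠G = ∠num − ∠den = 0° − (26.565°) = -26.57°.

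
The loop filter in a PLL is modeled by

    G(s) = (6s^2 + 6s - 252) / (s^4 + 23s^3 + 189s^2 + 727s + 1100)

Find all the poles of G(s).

s = -4 ± 3j, -4, -11

The poles are the roots of the denominator s^4 + 23s^3 + 189s^2 + 727s + 1100 = 0.
Trying s = -4: the polynomial evaluates to 0, so (s + 4) is a factor.
Dividing out leaves s^3 + 19s^2 + 113s + 275 = 0.
This factors further as (s^2 + 8s + 25)(s + 11) = 0.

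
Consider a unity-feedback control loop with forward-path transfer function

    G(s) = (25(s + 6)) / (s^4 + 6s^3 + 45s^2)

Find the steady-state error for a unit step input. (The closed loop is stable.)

G(s) has 2 poles at the origin.
This is a Type 2 system; for a step input the steady-state error is zero.

e_ss = 0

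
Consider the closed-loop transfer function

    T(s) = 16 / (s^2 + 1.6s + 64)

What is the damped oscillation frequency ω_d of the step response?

Comparing s^2 + 1.6s + 64 to s^2 + 2ζωₙs + ωₙ²: ωₙ = 8 rad/s and ζ = 1.6/(2·8) = 0.1.
ζωₙ = 1.6/2 = 0.8, so ω_d = ωₙ√(1−ζ²) = √(ωₙ² − (ζωₙ)²) = √(64 − 0.8²) = √63.36 ≈ 7.960 rad/s.

ω_d ≈ 7.960 rad/s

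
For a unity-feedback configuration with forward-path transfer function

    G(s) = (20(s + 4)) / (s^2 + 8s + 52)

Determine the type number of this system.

The denominator has no factor of s at the origin — no free integrator — so this is a Type 0 system.

Type 0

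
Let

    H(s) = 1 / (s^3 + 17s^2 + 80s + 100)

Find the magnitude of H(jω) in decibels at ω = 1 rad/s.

|H(j1)|_dB ≈ -41.2 dB

Substitute s = j1: numerator = 1, denominator = 83 + j79.
|H(j1)| = |1| / |83 + j79| = 1 / 114.59 ≈ 0.008727.
In decibels: 20·log₁₀(0.008727) ≈ -41.2 dB.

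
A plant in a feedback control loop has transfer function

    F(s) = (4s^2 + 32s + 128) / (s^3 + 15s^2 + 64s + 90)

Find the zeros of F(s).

Set the numerator to zero: 4s^2 + 32s + 128 = 0, i.e. 4·(s^2 + 8s + 32) = 0.
Factoring: (s^2 + 8s + 32) = 0.

s = -4 + 4j, -4 - 4j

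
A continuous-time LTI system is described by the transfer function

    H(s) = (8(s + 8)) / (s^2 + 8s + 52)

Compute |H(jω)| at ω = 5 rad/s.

Substitute s = j5: numerator = 64 + j40, denominator = 27 + j40.
|H(j5)| = |64 + j40| / |27 + j40| = 75.472 / 48.260 ≈ 1.564.

|H(j5)| ≈ 1.564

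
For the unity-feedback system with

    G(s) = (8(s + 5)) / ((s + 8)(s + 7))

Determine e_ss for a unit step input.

G(s) has no poles at the origin.
This is a Type 0 system. Kp = lim_{s→0} G(s) = 40/56 = 5/7.
e_ss = 1/(1 + Kp) = 1/(1 + 5/7) = 7/12 ≈ 0.5833.

e_ss = 0.5833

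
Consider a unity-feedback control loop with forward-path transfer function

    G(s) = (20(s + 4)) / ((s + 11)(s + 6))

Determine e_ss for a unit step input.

e_ss = 0.4521

G(s) has no poles at the origin.
This is a Type 0 system. Kp = lim_{s→0} G(s) = 80/66 = 40/33.
e_ss = 1/(1 + Kp) = 1/(1 + 40/33) = 33/73 ≈ 0.4521.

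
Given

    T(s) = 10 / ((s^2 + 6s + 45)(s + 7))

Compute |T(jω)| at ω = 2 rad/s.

Substitute s = j2: numerator = 10, denominator = 263 + j166.
|T(j2)| = |10| / |263 + j166| = 10 / 311.01 ≈ 0.03215.

|T(j2)| ≈ 0.03215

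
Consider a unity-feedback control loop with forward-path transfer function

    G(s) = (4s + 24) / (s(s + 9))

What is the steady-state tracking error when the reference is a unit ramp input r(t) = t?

G(s) has one pole at the origin.
This is a Type 1 system. Kv = lim_{s→0} s·G(s) = 24/9 = 8/3.
e_ss = 1/Kv = 1/(8/3) = 3/8 ≈ 0.3750.

e_ss = 0.3750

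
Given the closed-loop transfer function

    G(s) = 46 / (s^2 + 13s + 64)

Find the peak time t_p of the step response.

t_p ≈ 0.6736 s

Comparing s^2 + 13s + 64 to s^2 + 2ζωₙs + ωₙ²: ωₙ = 8 rad/s and ζ = 13/(2·8) = 0.8125.
ζωₙ = 13/2 = 6.5, so ω_d = ωₙ√(1−ζ²) = √(ωₙ² − (ζωₙ)²) = √(64 − 6.5²) = √21.75 ≈ 4.664 rad/s.
t_p = π/ω_d = π/4.664 ≈ 0.6736 s.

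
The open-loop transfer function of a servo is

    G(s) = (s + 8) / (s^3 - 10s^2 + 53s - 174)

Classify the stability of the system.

The denominator s^3 - 10s^2 + 53s - 174 factors as (s^2 - 4s + 29)(s - 6), giving poles at s = 2 + 5j, 2 - 5j, 6.
Since the pole(s) at s = 2 ± 5j, 6 lie in the right half-plane, the system is unstable.

unstable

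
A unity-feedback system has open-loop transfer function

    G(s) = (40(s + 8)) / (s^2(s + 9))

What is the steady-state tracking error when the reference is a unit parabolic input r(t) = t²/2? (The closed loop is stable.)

G(s) has 2 poles at the origin.
This is a Type 2 system. Ka = lim_{s→0} s^2·G(s) = 320/9.
e_ss = 1/Ka = 1/(320/9) = 9/320 ≈ 0.02813.

e_ss = 0.02813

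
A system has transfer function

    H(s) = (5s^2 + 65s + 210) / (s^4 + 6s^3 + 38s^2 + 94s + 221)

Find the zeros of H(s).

Set the numerator to zero: 5s^2 + 65s + 210 = 0, i.e. 5·(s^2 + 13s + 42) = 0.
Factoring: (s + 7)(s + 6) = 0.

s = -7, -6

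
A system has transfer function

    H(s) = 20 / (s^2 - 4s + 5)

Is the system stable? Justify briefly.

unstable

The poles can be read from the denominator factors: s = 2 ± j.
Since the pole(s) at s = 2 + j, 2 - j lie in the right half-plane, the system is unstable.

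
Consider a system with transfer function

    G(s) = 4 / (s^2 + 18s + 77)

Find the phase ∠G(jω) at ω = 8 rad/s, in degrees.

At s = j8: numerator = 4, denominator = 13 + j144.
∠G = ∠num − ∠den = 0° − (84.841°) = -84.84°.

∠G(j8) ≈ -84.84°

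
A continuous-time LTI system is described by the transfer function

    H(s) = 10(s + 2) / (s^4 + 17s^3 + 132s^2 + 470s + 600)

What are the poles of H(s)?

s = -4, -5 + 5j, -5 - 5j, -3

The poles are the roots of the denominator s^4 + 17s^3 + 132s^2 + 470s + 600 = 0.
Trying s = -4: the polynomial evaluates to 0, so (s + 4) is a factor.
Dividing out leaves s^3 + 13s^2 + 80s + 150 = 0.
This factors further as (s^2 + 10s + 50)(s + 3) = 0.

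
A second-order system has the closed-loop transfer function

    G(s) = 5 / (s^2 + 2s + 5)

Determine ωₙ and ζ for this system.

Compare the denominator to the standard form s^2 + 2ζωₙs + ωₙ².
ωₙ² = 5, so ωₙ = √5 ≈ 2.236 rad/s.
2ζωₙ = 2, so ζ = 2/(2·√5) ≈ 0.4472.
With ζ = 0.4472 the response is underdamped.

ωₙ ≈ 2.236 rad/s, ζ ≈ 0.4472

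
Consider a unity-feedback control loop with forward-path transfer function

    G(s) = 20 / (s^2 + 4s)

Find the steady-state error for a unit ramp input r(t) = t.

G(s) has one pole at the origin.
This is a Type 1 system. Kv = lim_{s→0} s·G(s) = 20/4 = 5.
e_ss = 1/Kv = 1/(5) = 1/5 ≈ 0.2000.

e_ss = 0.2000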